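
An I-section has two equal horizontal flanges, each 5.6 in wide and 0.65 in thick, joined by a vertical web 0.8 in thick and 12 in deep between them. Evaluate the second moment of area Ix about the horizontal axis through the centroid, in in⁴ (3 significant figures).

Break the section into simple shapes (no overlaps), measuring from the bottom-left corner of the bounding box.
Bottom flange: 5.6 × 0.65, A = 3.64 in², y = 0.325 in, Ī = 0.12816 in⁴.
Web: 0.8 × 12, A = 9.6 in², y = 6.65 in, Ī = 115.2 in⁴.
Top flange: 5.6 × 0.65, A = 3.64 in², y = 12.975 in, Ī = 0.12816 in⁴.
By symmetry the centroid is at mid-height, ȳ = 6.65 in.
Transfer each piece to the horizontal axis through the centroid using Ī + A·d² with d = y − 6.65:
  bottom flange: d = -6.325 in → contributes +145.75 in⁴
  web: d = 0 in → contributes +115.2 in⁴
  top flange: d = 6.325 in → contributes +145.75 in⁴
Total I = 406.7 in⁴.

Ix ≈ 407 in⁴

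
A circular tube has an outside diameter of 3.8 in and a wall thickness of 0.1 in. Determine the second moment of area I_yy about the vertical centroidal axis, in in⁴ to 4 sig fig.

I_yy ≈ 1.991 in⁴

Decompose the section into non-overlapping parts with the origin at the bottom-left of its bounding rectangle.
Outer circle: ⌀3.8, A = 11.3411 in², x = 1.9 in, Ī = 10.2354 in⁴.
Bore (subtracted): ⌀3.6, A = 10.1788 in², x = 1.9 in, Ī = 8.2448 in⁴.
By symmetry the centroid is at mid-width, x̄ = 1.9 in.
All pieces are centred on the vertical centroidal axis, so I = ΣĪ (holes subtracted) = 1.99059 in⁴.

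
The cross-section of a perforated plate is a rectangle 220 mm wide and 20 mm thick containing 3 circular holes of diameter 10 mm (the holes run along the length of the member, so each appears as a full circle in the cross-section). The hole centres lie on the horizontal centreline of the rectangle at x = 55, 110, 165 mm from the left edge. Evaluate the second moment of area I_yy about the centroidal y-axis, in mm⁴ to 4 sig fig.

Treat the section as a set of non-overlapping primitives; coordinates are from the bounding-box lower-left.
Plate: 220 × 20, A = 4 400 mm², x = 110 mm, Ī = 17 746 667 mm⁴.
Hole 1 (subtracted): ⌀10, A = 78.5398 mm², x = 55 mm, Ī = 490.874 mm⁴.
Hole 2 (subtracted): ⌀10, A = 78.5398 mm², x = 110 mm, Ī = 490.874 mm⁴.
Hole 3 (subtracted): ⌀10, A = 78.5398 mm², x = 165 mm, Ī = 490.874 mm⁴.
By symmetry the centroid is at mid-width, x̄ = 110 mm.
Transfer each piece to the centroidal y-axis using Ī + A·d² with d = x − 110:
  plate: d = 0 mm → contributes +17 746 667 mm⁴
  hole 1: d = -55 mm → contributes −238 074 mm⁴
  hole 2: d = 0 mm → contributes −490.874 mm⁴
  hole 3: d = 55 mm → contributes −238 074 mm⁴
Total I = 17 270 028 mm⁴.

I_yy ≈ 1.727 × 10⁷ mm⁴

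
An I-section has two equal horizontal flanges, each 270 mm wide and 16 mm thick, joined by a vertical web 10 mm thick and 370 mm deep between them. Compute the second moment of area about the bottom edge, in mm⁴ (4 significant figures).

Split into non-overlapping primitives; take the origin at the lower-left of the bounding box.
Bottom flange: 270 × 16, A = 4 320 mm², y = 8 mm, Ī = 92 160 mm⁴.
Web: 10 × 370, A = 3 700 mm², y = 201 mm, Ī = 42 210 833 mm⁴.
Top flange: 270 × 16, A = 4 320 mm², y = 394 mm, Ī = 92 160 mm⁴.
Transfer each piece to the base of the section using Ī + A·d² with d = y − 0:
  bottom flange: d = 8 mm → contributes +368 640 mm⁴
  web: d = 201 mm → contributes +191 694 533 mm⁴
  top flange: d = 394 mm → contributes +670 711 680 mm⁴
Total I = 862 774 853 mm⁴.

I_base ≈ 8.628 × 10⁸ mm⁴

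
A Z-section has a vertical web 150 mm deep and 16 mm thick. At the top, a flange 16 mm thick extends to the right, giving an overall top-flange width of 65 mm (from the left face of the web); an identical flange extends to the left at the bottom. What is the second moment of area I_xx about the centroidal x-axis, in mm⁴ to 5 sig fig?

Break the section into simple shapes (no overlaps), measuring from the bottom-left corner of the bounding box.
Web: 16 × 150, A = 2 400 mm², y = 75 mm, Ī = 4 500 000 mm⁴.
Top flange (beyond web): 49 × 16, A = 784 mm², y = 142 mm, Ī = 16725.33 mm⁴.
Bottom flange (beyond web): 49 × 16, A = 784 mm², y = 8 mm, Ī = 16725.33 mm⁴.
Centroid: ȳ = ΣA·y / ΣA = 75 mm.
Transfer each piece to the centroidal x-axis using Ī + A·d² with d = y − 75:
  web: d = 0 mm → contributes +4 500 000 mm⁴
  top flange (beyond web): d = 67 mm → contributes +3 536 101 mm⁴
  bottom flange (beyond web): d = -67 mm → contributes +3 536 101 mm⁴
Total I = 11 572 203 mm⁴.

I_xx ≈ 1.1572 × 10⁷ mm⁴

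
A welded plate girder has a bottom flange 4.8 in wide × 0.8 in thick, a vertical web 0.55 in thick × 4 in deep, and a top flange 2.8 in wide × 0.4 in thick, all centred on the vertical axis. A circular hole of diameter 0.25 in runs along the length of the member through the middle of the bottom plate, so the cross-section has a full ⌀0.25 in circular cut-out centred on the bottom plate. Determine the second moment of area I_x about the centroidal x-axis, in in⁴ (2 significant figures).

Treat the section as a set of non-overlapping primitives; coordinates are from the bounding-box lower-left.
Bottom plate: 4.8 × 0.8, A = 3.84 in², y = 0.4 in, Ī = 0.2048 in⁴.
Web plate: 0.55 × 4, A = 2.2 in², y = 2.8 in, Ī = 2.933 in⁴.
Top plate: 2.8 × 0.4, A = 1.12 in², y = 5 in, Ī = 0.01493 in⁴.
Hole (subtracted): ⌀0.25, A = 0.04909 in², y = 0.4 in, Ī = 0.0001917 in⁴.
Centroid: ȳ = ΣA·y / ΣA = 1.867 in.
Transfer each piece to the centroidal x-axis using Ī + A·d² with d = y − 1.867:
  bottom plate: d = -1.467 in → contributes +8.469 in⁴
  web plate: d = 0.933 in → contributes +4.848 in⁴
  top plate: d = 3.133 in → contributes +11.01 in⁴
  hole: d = -1.467 in → contributes −0.1058 in⁴
Total I = 24.22 in⁴.

I_x ≈ 24 in⁴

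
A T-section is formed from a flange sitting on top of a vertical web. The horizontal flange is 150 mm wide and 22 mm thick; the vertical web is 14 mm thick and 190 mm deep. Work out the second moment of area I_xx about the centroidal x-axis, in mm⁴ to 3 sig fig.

I_xx ≈ 2.47 × 10⁷ mm⁴

Treat the section as a set of non-overlapping primitives; coordinates are from the bounding-box lower-left.
Flange: 150 × 22, A = 3 300 mm², y = 201 mm, Ī = 133 100 mm⁴.
Web: 14 × 190, A = 2 660 mm², y = 95 mm, Ī = 8 002 167 mm⁴.
Centroid: ȳ = ΣA·y / ΣA = 153.69 mm.
Transfer each piece to the centroidal x-axis using Ī + A·d² with d = y − 153.69:
  flange: d = 47.309 mm → contributes +7 518 881 mm⁴
  web: d = -58.691 mm → contributes +17 164 978 mm⁴
Total I = 24 683 859 mm⁴.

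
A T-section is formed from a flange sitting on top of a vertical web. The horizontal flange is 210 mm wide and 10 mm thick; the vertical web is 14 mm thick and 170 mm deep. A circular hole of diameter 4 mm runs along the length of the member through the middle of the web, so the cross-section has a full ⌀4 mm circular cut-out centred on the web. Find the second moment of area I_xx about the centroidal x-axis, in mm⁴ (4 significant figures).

I_xx ≈ 1.476 × 10⁷ mm⁴

Treat the section as a set of non-overlapping primitives; coordinates are from the bounding-box lower-left.
Flange: 210 × 10, A = 2 100 mm², y = 175 mm, Ī = 17 500 mm⁴.
Web: 14 × 170, A = 2 380 mm², y = 85 mm, Ī = 5 731 833 mm⁴.
Hole (subtracted): ⌀4, A = 12.5664 mm², y = 85 mm, Ī = 12.5664 mm⁴.
Centroid: ȳ = ΣA·y / ΣA = 127.306 mm.
Transfer each piece to the centroidal x-axis using Ī + A·d² with d = y − 127.306:
  flange: d = 47.6938 mm → contributes +4 794 373 mm⁴
  web: d = -42.3062 mm → contributes +9 991 586 mm⁴
  hole: d = -42.3062 mm → contributes −22 504 mm⁴
Total I = 14 763 455 mm⁴.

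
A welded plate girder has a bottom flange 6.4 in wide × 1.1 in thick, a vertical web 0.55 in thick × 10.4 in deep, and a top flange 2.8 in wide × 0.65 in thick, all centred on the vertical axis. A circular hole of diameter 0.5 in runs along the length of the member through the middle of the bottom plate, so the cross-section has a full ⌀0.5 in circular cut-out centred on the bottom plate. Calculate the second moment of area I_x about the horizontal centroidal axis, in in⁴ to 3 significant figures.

Decompose the section into non-overlapping parts with the origin at the bottom-left of its bounding rectangle.
Bottom plate: 6.4 × 1.1, A = 7.04 in², y = 0.55 in, Ī = 0.70987 in⁴.
Web plate: 0.55 × 10.4, A = 5.72 in², y = 6.3 in, Ī = 51.556 in⁴.
Top plate: 2.8 × 0.65, A = 1.82 in², y = 11.825 in, Ī = 0.064079 in⁴.
Hole (subtracted): ⌀0.5, A = 0.19635 in², y = 0.55 in, Ī = 0.003068 in⁴.
Centroid: ȳ = ΣA·y / ΣA = 4.2633 in.
Transfer each piece to the horizontal centroidal axis using Ī + A·d² with d = y − 4.2633:
  bottom plate: d = -3.7133 in → contributes +97.78 in⁴
  web plate: d = 2.0367 in → contributes +75.284 in⁴
  top plate: d = 7.5617 in → contributes +104.13 in⁴
  hole: d = -3.7133 in → contributes −2.7104 in⁴
Total I = 274.49 in⁴.

I_x ≈ 274 in⁴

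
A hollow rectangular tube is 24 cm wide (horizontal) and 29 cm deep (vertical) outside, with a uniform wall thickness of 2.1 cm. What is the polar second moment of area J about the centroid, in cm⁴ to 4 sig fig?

J ≈ 4.098 × 10⁴ cm⁴

Break the section into simple shapes (no overlaps), measuring from the bottom-left corner of the bounding box.
Outer rectangle: 24 × 29, A = 696 cm², y = 14.5 cm, Ī = 48 778 cm⁴.
Inner void (subtracted): 19.8 × 24.8, A = 491.04 cm², y = 14.5 cm, Ī = 25167.4 cm⁴.
By symmetry the centroid is at mid-height, ȳ = 14.5 cm.
All pieces are centred on the centroidal x-axis, so I = ΣĪ (holes subtracted) = 23610.6 cm⁴.
Repeating about the centroidal y-axis gives I_y = 17365.7 cm⁴.
Polar second moment: J = I_x + I_y = 40976.3 cm⁴.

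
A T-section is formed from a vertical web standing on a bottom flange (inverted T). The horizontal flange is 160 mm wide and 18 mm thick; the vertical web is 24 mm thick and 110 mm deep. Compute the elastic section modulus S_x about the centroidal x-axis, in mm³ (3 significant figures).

S_x ≈ 9.48 × 10⁴ mm³

Split into non-overlapping primitives; take the origin at the lower-left of the bounding box.
Flange: 160 × 18, A = 2 880 mm², y = 9 mm, Ī = 77 760 mm⁴.
Web: 24 × 110, A = 2 640 mm², y = 73 mm, Ī = 2 662 000 mm⁴.
Centroid: ȳ = ΣA·y / ΣA = 39.609 mm.
Transfer each piece to the centroidal x-axis using Ī + A·d² with d = y − 39.609:
  flange: d = -30.609 mm → contributes +2 776 010 mm⁴
  web: d = 33.391 mm → contributes +5 605 545 mm⁴
Total I = 8 381 555 mm⁴.
Extreme fibre distance c = 88.391 mm; S = I/c = 94 823 mm³.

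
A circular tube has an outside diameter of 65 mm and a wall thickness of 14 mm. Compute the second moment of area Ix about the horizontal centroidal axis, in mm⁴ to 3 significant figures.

Ix ≈ 7.84 × 10⁵ mm⁴

Decompose the section into non-overlapping parts with the origin at the bottom-left of its bounding rectangle.
Outer circle: ⌀65, A = 3318.3 mm², y = 32.5 mm, Ī = 876 241 mm⁴.
Bore (subtracted): ⌀37, A = 1075.2 mm², y = 32.5 mm, Ī = 91 998 mm⁴.
By symmetry the centroid is at mid-height, ȳ = 32.5 mm.
All pieces are centred on the horizontal centroidal axis, so I = ΣĪ (holes subtracted) = 784 243 mm⁴.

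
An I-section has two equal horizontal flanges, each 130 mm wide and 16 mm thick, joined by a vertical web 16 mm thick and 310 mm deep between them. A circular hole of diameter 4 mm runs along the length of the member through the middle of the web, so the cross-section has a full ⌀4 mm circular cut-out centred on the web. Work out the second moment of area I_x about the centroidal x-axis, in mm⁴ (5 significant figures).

Decompose the section into non-overlapping parts with the origin at the bottom-left of its bounding rectangle.
Bottom flange: 130 × 16, A = 2 080 mm², y = 8 mm, Ī = 44373.33 mm⁴.
Web: 16 × 310, A = 4 960 mm², y = 171 mm, Ī = 39 721 333 mm⁴.
Top flange: 130 × 16, A = 2 080 mm², y = 334 mm, Ī = 44373.33 mm⁴.
Hole (subtracted): ⌀4, A = 12.56637 mm², y = 171 mm, Ī = 12.56637 mm⁴.
By symmetry the centroid is at mid-height, ȳ = 171 mm.
Transfer each piece to the centroidal x-axis using Ī + A·d² with d = y − 171:
  bottom flange: d = -163 mm → contributes +55 307 893 mm⁴
  web: d = 0 mm → contributes +39 721 333 mm⁴
  top flange: d = 163 mm → contributes +55 307 893 mm⁴
  hole: d = 0 mm → contributes −12.56637 mm⁴
Total I = 150 337 107 mm⁴.

I_x ≈ 1.5034 × 10⁸ mm⁴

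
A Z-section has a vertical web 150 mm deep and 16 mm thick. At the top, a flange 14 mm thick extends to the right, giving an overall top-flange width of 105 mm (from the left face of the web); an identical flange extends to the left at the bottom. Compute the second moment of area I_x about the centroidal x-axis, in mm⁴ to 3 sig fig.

I_x ≈ 1.61 × 10⁷ mm⁴

Break the section into simple shapes (no overlaps), measuring from the bottom-left corner of the bounding box.
Web: 16 × 150, A = 2 400 mm², y = 75 mm, Ī = 4 500 000 mm⁴.
Top flange (beyond web): 89 × 14, A = 1 246 mm², y = 143 mm, Ī = 20 351 mm⁴.
Bottom flange (beyond web): 89 × 14, A = 1 246 mm², y = 7 mm, Ī = 20 351 mm⁴.
Centroid: ȳ = ΣA·y / ΣA = 75 mm.
Transfer each piece to the centroidal x-axis using Ī + A·d² with d = y − 75:
  web: d = 0 mm → contributes +4 500 000 mm⁴
  top flange (beyond web): d = 68 mm → contributes +5 781 855 mm⁴
  bottom flange (beyond web): d = -68 mm → contributes +5 781 855 mm⁴
Total I = 16 063 711 mm⁴.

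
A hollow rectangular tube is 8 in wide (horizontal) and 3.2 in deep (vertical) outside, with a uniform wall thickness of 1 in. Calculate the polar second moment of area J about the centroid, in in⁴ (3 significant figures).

Break the section into simple shapes (no overlaps), measuring from the bottom-left corner of the bounding box.
Outer rectangle: 8 × 3.2, A = 25.6 in², y = 1.6 in, Ī = 21.845 in⁴.
Inner void (subtracted): 6 × 1.2, A = 7.2 in², y = 1.6 in, Ī = 0.864 in⁴.
By symmetry the centroid is at mid-height, ȳ = 1.6 in.
All pieces are centred on the centroidal x-axis, so I = ΣĪ (holes subtracted) = 20.981 in⁴.
Repeating about the centroidal y-axis gives I_y = 114.93 in⁴.
Polar second moment: J = I_x + I_y = 135.91 in⁴.

J ≈ 136 in⁴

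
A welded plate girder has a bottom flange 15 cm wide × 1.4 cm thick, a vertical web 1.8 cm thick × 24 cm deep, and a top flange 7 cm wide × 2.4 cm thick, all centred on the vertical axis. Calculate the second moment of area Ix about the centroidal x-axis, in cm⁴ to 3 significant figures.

Break the section into simple shapes (no overlaps), measuring from the bottom-left corner of the bounding box.
Bottom plate: 15 × 1.4, A = 21 cm², y = 0.7 cm, Ī = 3.43 cm⁴.
Web plate: 1.8 × 24, A = 43.2 cm², y = 13.4 cm, Ī = 2073.6 cm⁴.
Top plate: 7 × 2.4, A = 16.8 cm², y = 26.6 cm, Ī = 8.064 cm⁴.
Centroid: ȳ = ΣA·y / ΣA = 12.845 cm.
Transfer each piece to the centroidal x-axis using Ī + A·d² with d = y − 12.845:
  bottom plate: d = -12.145 cm → contributes +3 101 cm⁴
  web plate: d = 0.55481 cm → contributes +2086.9 cm⁴
  top plate: d = 13.755 cm → contributes +3186.5 cm⁴
Total I = 8374.5 cm⁴.

Ix ≈ 8370 cm⁴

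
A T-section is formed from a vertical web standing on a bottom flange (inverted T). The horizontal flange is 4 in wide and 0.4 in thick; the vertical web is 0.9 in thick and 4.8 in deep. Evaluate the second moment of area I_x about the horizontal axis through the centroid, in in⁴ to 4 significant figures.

Decompose the section into non-overlapping parts with the origin at the bottom-left of its bounding rectangle.
Flange: 4 × 0.4, A = 1.6 in², y = 0.2 in, Ī = 0.0213333 in⁴.
Web: 0.9 × 4.8, A = 4.32 in², y = 2.8 in, Ī = 8.2944 in⁴.
Centroid: ȳ = ΣA·y / ΣA = 2.0973 in.
Transfer each piece to the horizontal axis through the centroid using Ī + A·d² with d = y − 2.0973:
  flange: d = -1.8973 in → contributes +5.78091 in⁴
  web: d = 0.702703 in → contributes +10.4276 in⁴
Total I = 16.2085 in⁴.

I_x ≈ 16.21 in⁴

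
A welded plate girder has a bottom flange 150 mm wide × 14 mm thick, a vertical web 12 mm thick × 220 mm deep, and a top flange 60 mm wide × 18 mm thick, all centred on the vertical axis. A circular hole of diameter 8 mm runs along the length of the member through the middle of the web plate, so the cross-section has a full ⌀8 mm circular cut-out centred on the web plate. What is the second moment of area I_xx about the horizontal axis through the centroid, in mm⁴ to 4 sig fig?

I_xx ≈ 5.237 × 10⁷ mm⁴

Break the section into simple shapes (no overlaps), measuring from the bottom-left corner of the bounding box.
Bottom plate: 150 × 14, A = 2 100 mm², y = 7 mm, Ī = 34 300 mm⁴.
Web plate: 12 × 220, A = 2 640 mm², y = 124 mm, Ī = 10 648 000 mm⁴.
Top plate: 60 × 18, A = 1 080 mm², y = 243 mm, Ī = 29 160 mm⁴.
Hole (subtracted): ⌀8, A = 50.2655 mm², y = 124 mm, Ī = 201.062 mm⁴.
Centroid: ȳ = ΣA·y / ΣA = 103.691 mm.
Transfer each piece to the horizontal axis through the centroid using Ī + A·d² with d = y − 103.691:
  bottom plate: d = -96.6906 mm → contributes +19 667 341 mm⁴
  web plate: d = 20.3094 mm → contributes +11 736 928 mm⁴
  top plate: d = 139.309 mm → contributes +20 988 846 mm⁴
  hole: d = 20.3094 mm → contributes −20934.2 mm⁴
Total I = 52 372 180 mm⁴.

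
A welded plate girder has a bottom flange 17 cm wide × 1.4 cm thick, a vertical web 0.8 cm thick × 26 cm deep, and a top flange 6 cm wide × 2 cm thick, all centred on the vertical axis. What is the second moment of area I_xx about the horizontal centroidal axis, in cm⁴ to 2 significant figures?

I_xx ≈ 7600 cm⁴

Split into non-overlapping primitives; take the origin at the lower-left of the bounding box.
Bottom plate: 17 × 1.4, A = 23.8 cm², y = 0.7 cm, Ī = 3.887 cm⁴.
Web plate: 0.8 × 26, A = 20.8 cm², y = 14.4 cm, Ī = 1 172 cm⁴.
Top plate: 6 × 2, A = 12 cm², y = 28.4 cm, Ī = 4 cm⁴.
Centroid: ȳ = ΣA·y / ΣA = 11.61 cm.
Transfer each piece to the horizontal centroidal axis using Ī + A·d² with d = y − 11.61:
  bottom plate: d = -10.91 cm → contributes +2 835 cm⁴
  web plate: d = 2.793 cm → contributes +1 334 cm⁴
  top plate: d = 16.79 cm → contributes +3 388 cm⁴
Total I = 7 557 cm⁴.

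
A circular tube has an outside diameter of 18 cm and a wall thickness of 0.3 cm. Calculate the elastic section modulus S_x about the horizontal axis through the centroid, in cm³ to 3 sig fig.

Decompose the section into non-overlapping parts with the origin at the bottom-left of its bounding rectangle.
Outer circle: ⌀18, A = 254.47 cm², y = 9 cm, Ī = 5 153 cm⁴.
Bore (subtracted): ⌀17.4, A = 237.79 cm², y = 9 cm, Ī = 4499.5 cm⁴.
By symmetry the centroid is at mid-height, ȳ = 9 cm.
All pieces are centred on the horizontal axis through the centroid, so I = ΣĪ (holes subtracted) = 653.47 cm⁴.
Extreme fibre distance c = 9 cm; S = I/c = 72.608 cm³.

S_x ≈ 72.6 cm³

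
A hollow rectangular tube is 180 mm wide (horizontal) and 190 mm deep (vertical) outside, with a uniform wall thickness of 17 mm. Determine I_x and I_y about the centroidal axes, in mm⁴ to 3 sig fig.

I_x ≈ 5.67 × 10⁷ mm⁴, I_y ≈ 5.19 × 10⁷ mm⁴

Decompose the section into non-overlapping parts with the origin at the bottom-left of its bounding rectangle.
Outer rectangle: 180 × 190, A = 34 200 mm², y = 95 mm, Ī = 102 885 000 mm⁴.
Inner void (subtracted): 146 × 156, A = 22 776 mm², y = 95 mm, Ī = 46 189 728 mm⁴.
By symmetry the centroid is at mid-height, ȳ = 95 mm.
All pieces are centred on the centroidal x-axis, so I = ΣĪ (holes subtracted) = 56 695 272 mm⁴.
Repeating about the centroidal y-axis gives I_y = 51 882 232 mm⁴.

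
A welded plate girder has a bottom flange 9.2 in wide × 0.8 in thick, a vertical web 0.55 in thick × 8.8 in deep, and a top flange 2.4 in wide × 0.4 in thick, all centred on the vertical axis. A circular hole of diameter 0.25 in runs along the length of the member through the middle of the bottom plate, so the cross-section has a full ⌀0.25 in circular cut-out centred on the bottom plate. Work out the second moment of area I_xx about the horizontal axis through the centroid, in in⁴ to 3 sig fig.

I_xx ≈ 149 in⁴

Break the section into simple shapes (no overlaps), measuring from the bottom-left corner of the bounding box.
Bottom plate: 9.2 × 0.8, A = 7.36 in², y = 0.4 in, Ī = 0.39253 in⁴.
Web plate: 0.55 × 8.8, A = 4.84 in², y = 5.2 in, Ī = 31.234 in⁴.
Top plate: 2.4 × 0.4, A = 0.96 in², y = 9.8 in, Ī = 0.0128 in⁴.
Hole (subtracted): ⌀0.25, A = 0.049087 in², y = 0.4 in, Ī = 0.00019175 in⁴.
Centroid: ȳ = ΣA·y / ΣA = 2.8602 in.
Transfer each piece to the horizontal axis through the centroid using Ī + A·d² with d = y − 2.8602:
  bottom plate: d = -2.4602 in → contributes +44.941 in⁴
  web plate: d = 2.3398 in → contributes +57.731 in⁴
  top plate: d = 6.9398 in → contributes +46.247 in⁴
  hole: d = -2.4602 in → contributes −0.29731 in⁴
Total I = 148.62 in⁴.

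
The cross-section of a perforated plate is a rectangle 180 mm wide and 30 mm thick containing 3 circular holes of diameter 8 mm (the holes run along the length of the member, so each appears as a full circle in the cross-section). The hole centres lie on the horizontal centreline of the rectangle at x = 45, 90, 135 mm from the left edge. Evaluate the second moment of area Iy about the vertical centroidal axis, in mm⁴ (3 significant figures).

Iy ≈ 1.44 × 10⁷ mm⁴

Treat the section as a set of non-overlapping primitives; coordinates are from the bounding-box lower-left.
Plate: 180 × 30, A = 5 400 mm², x = 90 mm, Ī = 14 580 000 mm⁴.
Hole 1 (subtracted): ⌀8, A = 50.265 mm², x = 45 mm, Ī = 201.06 mm⁴.
Hole 2 (subtracted): ⌀8, A = 50.265 mm², x = 90 mm, Ī = 201.06 mm⁴.
Hole 3 (subtracted): ⌀8, A = 50.265 mm², x = 135 mm, Ī = 201.06 mm⁴.
By symmetry the centroid is at mid-width, x̄ = 90 mm.
Transfer each piece to the vertical centroidal axis using Ī + A·d² with d = x − 90:
  plate: d = 0 mm → contributes +14 580 000 mm⁴
  hole 1: d = -45 mm → contributes −101 989 mm⁴
  hole 2: d = 0 mm → contributes −201.06 mm⁴
  hole 3: d = 45 mm → contributes −101 989 mm⁴
Total I = 14 375 822 mm⁴.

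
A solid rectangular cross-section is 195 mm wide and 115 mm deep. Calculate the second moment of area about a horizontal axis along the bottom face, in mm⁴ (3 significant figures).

The section: 195 × 115, A = 22 425 mm², y = 57.5 mm, Ī = 24 714 219 mm⁴.
Transfer it to the bottom edge using Ī + A·d² with d = y − 0:
  the section: d = 57.5 mm → contributes +98 856 875 mm⁴
Total I = 98 856 875 mm⁴.

I_base ≈ 9.89 × 10⁷ mm⁴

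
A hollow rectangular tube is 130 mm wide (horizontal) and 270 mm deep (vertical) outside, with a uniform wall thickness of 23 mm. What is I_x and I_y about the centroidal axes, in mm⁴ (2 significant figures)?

I_x ≈ 1.3 × 10⁸ mm⁴, I_y ≈ 3.8 × 10⁷ mm⁴

Break the section into simple shapes (no overlaps), measuring from the bottom-left corner of the bounding box.
Outer rectangle: 130 × 270, A = 35 100 mm², y = 135 mm, Ī = 213 232 500 mm⁴.
Inner void (subtracted): 84 × 224, A = 18 816 mm², y = 135 mm, Ī = 78 675 968 mm⁴.
By symmetry the centroid is at mid-height, ȳ = 135 mm.
All pieces are centred on the centroidal x-axis, so I = ΣĪ (holes subtracted) = 134 556 532 mm⁴.
Repeating about the centroidal y-axis gives I_y = 38 368 692 mm⁴.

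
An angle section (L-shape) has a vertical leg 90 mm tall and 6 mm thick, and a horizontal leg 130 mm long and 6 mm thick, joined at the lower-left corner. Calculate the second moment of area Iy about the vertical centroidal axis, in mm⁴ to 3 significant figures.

Iy ≈ 2.28 × 10⁶ mm⁴

Decompose the section into non-overlapping parts with the origin at the bottom-left of its bounding rectangle.
Vertical leg: 6 × 90, A = 540 mm², x = 3 mm, Ī = 1 620 mm⁴.
Horizontal leg (remainder): 124 × 6, A = 744 mm², x = 68 mm, Ī = 953 312 mm⁴.
Centroid: x̄ = ΣA·x / ΣA = 40.664 mm.
Transfer each piece to the vertical centroidal axis using Ī + A·d² with d = x − 40.664:
  vertical leg: d = -37.664 mm → contributes +767 633 mm⁴
  horizontal leg (remainder): d = 27.336 mm → contributes +1 509 289 mm⁴
Total I = 2 276 923 mm⁴.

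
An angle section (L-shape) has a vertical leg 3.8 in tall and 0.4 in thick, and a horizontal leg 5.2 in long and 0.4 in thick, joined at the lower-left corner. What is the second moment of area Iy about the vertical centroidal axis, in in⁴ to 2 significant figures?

Treat the section as a set of non-overlapping primitives; coordinates are from the bounding-box lower-left.
Vertical leg: 0.4 × 3.8, A = 1.52 in², x = 0.2 in, Ī = 0.02027 in⁴.
Horizontal leg (remainder): 4.8 × 0.4, A = 1.92 in², x = 2.8 in, Ī = 3.686 in⁴.
Centroid: x̄ = ΣA·x / ΣA = 1.651 in.
Transfer each piece to the vertical centroidal axis using Ī + A·d² with d = x − 1.651:
  vertical leg: d = -1.451 in → contributes +3.221 in⁴
  horizontal leg (remainder): d = 1.149 in → contributes +6.22 in⁴
Total I = 9.442 in⁴.

Iy ≈ 9.4 in⁴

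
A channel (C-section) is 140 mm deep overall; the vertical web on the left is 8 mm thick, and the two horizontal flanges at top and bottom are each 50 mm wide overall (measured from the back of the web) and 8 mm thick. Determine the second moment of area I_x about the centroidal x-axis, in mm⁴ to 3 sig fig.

Break the section into simple shapes (no overlaps), measuring from the bottom-left corner of the bounding box.
Web: 8 × 140, A = 1 120 mm², y = 70 mm, Ī = 1 829 333 mm⁴.
Top flange (beyond web): 42 × 8, A = 336 mm², y = 136 mm, Ī = 1 792 mm⁴.
Bottom flange (beyond web): 42 × 8, A = 336 mm², y = 4 mm, Ī = 1 792 mm⁴.
By symmetry the centroid is at mid-height, ȳ = 70 mm.
Transfer each piece to the centroidal x-axis using Ī + A·d² with d = y − 70:
  web: d = 0 mm → contributes +1 829 333 mm⁴
  top flange (beyond web): d = 66 mm → contributes +1 465 408 mm⁴
  bottom flange (beyond web): d = -66 mm → contributes +1 465 408 mm⁴
Total I = 4 760 149 mm⁴.

I_x ≈ 4.76 × 10⁶ mm⁴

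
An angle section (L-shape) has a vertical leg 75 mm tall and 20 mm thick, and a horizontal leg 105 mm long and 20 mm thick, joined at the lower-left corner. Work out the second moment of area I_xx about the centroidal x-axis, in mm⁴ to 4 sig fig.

Split into non-overlapping primitives; take the origin at the lower-left of the bounding box.
Vertical leg: 20 × 75, A = 1 500 mm², y = 37.5 mm, Ī = 703 125 mm⁴.
Horizontal leg (remainder): 85 × 20, A = 1 700 mm², y = 10 mm, Ī = 56666.7 mm⁴.
Centroid: ȳ = ΣA·y / ΣA = 22.8906 mm.
Transfer each piece to the centroidal x-axis using Ī + A·d² with d = y − 22.8906:
  vertical leg: d = 14.6094 mm → contributes +1 023 276 mm⁴
  horizontal leg (remainder): d = -12.8906 mm → contributes +339 153 mm⁴
Total I = 1 362 428 mm⁴.

I_xx ≈ 1.362 × 10⁶ mm⁴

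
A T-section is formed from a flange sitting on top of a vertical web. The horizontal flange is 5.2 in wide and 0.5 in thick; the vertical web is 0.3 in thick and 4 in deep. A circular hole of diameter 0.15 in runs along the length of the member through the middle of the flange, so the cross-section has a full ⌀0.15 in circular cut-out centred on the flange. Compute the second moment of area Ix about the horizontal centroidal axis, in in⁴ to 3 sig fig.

Ix ≈ 5.80 in⁴

Treat the section as a set of non-overlapping primitives; coordinates are from the bounding-box lower-left.
Flange: 5.2 × 0.5, A = 2.6 in², y = 4.25 in, Ī = 0.054167 in⁴.
Web: 0.3 × 4, A = 1.2 in², y = 2 in, Ī = 1.6 in⁴.
Hole (subtracted): ⌀0.15, A = 0.017671 in², y = 4.25 in, Ī = 0.00002485 in⁴.
Centroid: ȳ = ΣA·y / ΣA = 3.5362 in.
Transfer each piece to the horizontal centroidal axis using Ī + A·d² with d = y − 3.5362:
  flange: d = 0.71385 in → contributes +1.3791 in⁴
  web: d = -1.5362 in → contributes +4.4317 in⁴
  hole: d = 0.71385 in → contributes −0.0090298 in⁴
Total I = 5.8018 in⁴.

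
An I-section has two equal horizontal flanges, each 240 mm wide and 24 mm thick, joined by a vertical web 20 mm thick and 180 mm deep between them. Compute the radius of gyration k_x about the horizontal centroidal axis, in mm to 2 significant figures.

Break the section into simple shapes (no overlaps), measuring from the bottom-left corner of the bounding box.
Bottom flange: 240 × 24, A = 5 760 mm², y = 12 mm, Ī = 276 480 mm⁴.
Web: 20 × 180, A = 3 600 mm², y = 114 mm, Ī = 9 720 000 mm⁴.
Top flange: 240 × 24, A = 5 760 mm², y = 216 mm, Ī = 276 480 mm⁴.
By symmetry the centroid is at mid-height, ȳ = 114 mm.
Transfer each piece to the horizontal centroidal axis using Ī + A·d² with d = y − 114:
  bottom flange: d = -102 mm → contributes +60 203 520 mm⁴
  web: d = 0 mm → contributes +9 720 000 mm⁴
  top flange: d = 102 mm → contributes +60 203 520 mm⁴
Total I = 130 127 040 mm⁴.
Radius of gyration: k = √(I/A) = √(130 127 040 / 15 120) = 92.77 mm.

k_x ≈ 93 mm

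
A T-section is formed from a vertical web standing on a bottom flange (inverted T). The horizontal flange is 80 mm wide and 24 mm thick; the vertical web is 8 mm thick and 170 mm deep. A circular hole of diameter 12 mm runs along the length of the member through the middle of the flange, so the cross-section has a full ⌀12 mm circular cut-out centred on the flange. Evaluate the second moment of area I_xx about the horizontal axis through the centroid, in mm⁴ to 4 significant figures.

Break the section into simple shapes (no overlaps), measuring from the bottom-left corner of the bounding box.
Flange: 80 × 24, A = 1 920 mm², y = 12 mm, Ī = 92 160 mm⁴.
Web: 8 × 170, A = 1 360 mm², y = 109 mm, Ī = 3 275 333 mm⁴.
Hole (subtracted): ⌀12, A = 113.097 mm², y = 12 mm, Ī = 1017.88 mm⁴.
Centroid: ȳ = ΣA·y / ΣA = 53.6558 mm.
Transfer each piece to the horizontal axis through the centroid using Ī + A·d² with d = y − 53.6558:
  flange: d = -41.6558 mm → contributes +3 423 762 mm⁴
  web: d = 55.3442 mm → contributes +7 440 980 mm⁴
  hole: d = -41.6558 mm → contributes −197 265 mm⁴
Total I = 10 667 477 mm⁴.

I_xx ≈ 1.067 × 10⁷ mm⁴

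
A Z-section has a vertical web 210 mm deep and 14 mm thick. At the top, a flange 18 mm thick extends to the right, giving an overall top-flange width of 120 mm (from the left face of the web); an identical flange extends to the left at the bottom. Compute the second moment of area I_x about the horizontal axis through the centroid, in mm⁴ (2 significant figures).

I_x ≈ 4.6 × 10⁷ mm⁴

Decompose the section into non-overlapping parts with the origin at the bottom-left of its bounding rectangle.
Web: 14 × 210, A = 2 940 mm², y = 105 mm, Ī = 10 804 500 mm⁴.
Top flange (beyond web): 106 × 18, A = 1 908 mm², y = 201 mm, Ī = 51 516 mm⁴.
Bottom flange (beyond web): 106 × 18, A = 1 908 mm², y = 9 mm, Ī = 51 516 mm⁴.
Centroid: ȳ = ΣA·y / ΣA = 105 mm.
Transfer each piece to the horizontal axis through the centroid using Ī + A·d² with d = y − 105:
  web: d = 0 mm → contributes +10 804 500 mm⁴
  top flange (beyond web): d = 96 mm → contributes +17 635 644 mm⁴
  bottom flange (beyond web): d = -96 mm → contributes +17 635 644 mm⁴
Total I = 46 075 788 mm⁴.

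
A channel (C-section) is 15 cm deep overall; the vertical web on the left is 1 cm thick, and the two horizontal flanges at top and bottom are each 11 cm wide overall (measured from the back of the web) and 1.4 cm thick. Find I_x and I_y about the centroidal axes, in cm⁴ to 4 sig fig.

Split into non-overlapping primitives; take the origin at the lower-left of the bounding box.
Web: 1 × 15, A = 15 cm², y = 7.5 cm, Ī = 281.25 cm⁴.
Top flange (beyond web): 10 × 1.4, A = 14 cm², y = 14.3 cm, Ī = 2.28667 cm⁴.
Bottom flange (beyond web): 10 × 1.4, A = 14 cm², y = 0.7 cm, Ī = 2.28667 cm⁴.
By symmetry the centroid is at mid-height, ȳ = 7.5 cm.
Transfer each piece to the centroidal x-axis using Ī + A·d² with d = y − 7.5:
  web: d = 0 cm → contributes +281.25 cm⁴
  top flange (beyond web): d = 6.8 cm → contributes +649.647 cm⁴
  bottom flange (beyond web): d = -6.8 cm → contributes +649.647 cm⁴
Total I = 1580.54 cm⁴.
For the y-axis: x̄ = 4.0814 cm.
Repeating about the centroidal y-axis gives I_y = 530.048 cm⁴.

I_x ≈ 1581 cm⁴, I_y ≈ 530.0 cm⁴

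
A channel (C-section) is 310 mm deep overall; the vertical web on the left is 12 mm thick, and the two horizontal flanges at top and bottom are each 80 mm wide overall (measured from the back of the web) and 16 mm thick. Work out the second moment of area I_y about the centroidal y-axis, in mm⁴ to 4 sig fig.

I_y ≈ 3.080 × 10⁶ mm⁴

Treat the section as a set of non-overlapping primitives; coordinates are from the bounding-box lower-left.
Web: 12 × 310, A = 3 720 mm², x = 6 mm, Ī = 44 640 mm⁴.
Top flange (beyond web): 68 × 16, A = 1 088 mm², x = 46 mm, Ī = 419 243 mm⁴.
Bottom flange (beyond web): 68 × 16, A = 1 088 mm², x = 46 mm, Ī = 419 243 mm⁴.
Centroid: x̄ = ΣA·x / ΣA = 20.7626 mm.
Transfer each piece to the centroidal y-axis using Ī + A·d² with d = x − 20.7626:
  web: d = -14.7626 mm → contributes +855 350 mm⁴
  top flange (beyond web): d = 25.2374 mm → contributes +1 112 221 mm⁴
  bottom flange (beyond web): d = 25.2374 mm → contributes +1 112 221 mm⁴
Total I = 3 079 793 mm⁴.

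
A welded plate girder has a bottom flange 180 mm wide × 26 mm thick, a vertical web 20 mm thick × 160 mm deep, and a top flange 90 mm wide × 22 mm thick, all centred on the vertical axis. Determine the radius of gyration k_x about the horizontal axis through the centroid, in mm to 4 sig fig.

k_x ≈ 76.33 mm

Split into non-overlapping primitives; take the origin at the lower-left of the bounding box.
Bottom plate: 180 × 26, A = 4 680 mm², y = 13 mm, Ī = 263 640 mm⁴.
Web plate: 20 × 160, A = 3 200 mm², y = 106 mm, Ī = 6 826 667 mm⁴.
Top plate: 90 × 22, A = 1 980 mm², y = 197 mm, Ī = 79 860 mm⁴.
Centroid: ȳ = ΣA·y / ΣA = 80.1318 mm.
Transfer each piece to the horizontal axis through the centroid using Ī + A·d² with d = y − 80.1318:
  bottom plate: d = -67.1318 mm → contributes +21 354 925 mm⁴
  web plate: d = 25.8682 mm → contributes +8 967 983 mm⁴
  top plate: d = 116.868 mm → contributes +27 123 028 mm⁴
Total I = 57 445 935 mm⁴.
Radius of gyration: k = √(I/A) = √(57 445 935 / 9 860) = 76.3293 mm.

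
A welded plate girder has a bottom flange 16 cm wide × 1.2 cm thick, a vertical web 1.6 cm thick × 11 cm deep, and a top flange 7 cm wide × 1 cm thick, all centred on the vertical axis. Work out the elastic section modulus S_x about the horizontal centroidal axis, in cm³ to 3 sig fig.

S_x ≈ 124 cm³

Treat the section as a set of non-overlapping primitives; coordinates are from the bounding-box lower-left.
Bottom plate: 16 × 1.2, A = 19.2 cm², y = 0.6 cm, Ī = 2.304 cm⁴.
Web plate: 1.6 × 11, A = 17.6 cm², y = 6.7 cm, Ī = 177.47 cm⁴.
Top plate: 7 × 1, A = 7 cm², y = 12.7 cm, Ī = 0.58333 cm⁴.
Centroid: ȳ = ΣA·y / ΣA = 4.9849 cm.
Transfer each piece to the horizontal centroidal axis using Ī + A·d² with d = y − 4.9849:
  bottom plate: d = -4.3849 cm → contributes +371.47 cm⁴
  web plate: d = 1.7151 cm → contributes +229.24 cm⁴
  top plate: d = 7.7151 cm → contributes +417.24 cm⁴
Total I = 1 018 cm⁴.
Extreme fibre distance c = 8.2151 cm; S = I/c = 123.91 cm³.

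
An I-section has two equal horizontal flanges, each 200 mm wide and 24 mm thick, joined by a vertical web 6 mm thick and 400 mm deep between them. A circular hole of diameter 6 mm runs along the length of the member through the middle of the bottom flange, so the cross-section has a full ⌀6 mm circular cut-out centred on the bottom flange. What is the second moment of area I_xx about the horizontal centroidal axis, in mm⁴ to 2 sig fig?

I_xx ≈ 4.6 × 10⁸ mm⁴

Split into non-overlapping primitives; take the origin at the lower-left of the bounding box.
Bottom flange: 200 × 24, A = 4 800 mm², y = 12 mm, Ī = 230 400 mm⁴.
Web: 6 × 400, A = 2 400 mm², y = 224 mm, Ī = 32 000 000 mm⁴.
Top flange: 200 × 24, A = 4 800 mm², y = 436 mm, Ī = 230 400 mm⁴.
Hole (subtracted): ⌀6, A = 28.27 mm², y = 12 mm, Ī = 63.62 mm⁴.
Centroid: ȳ = ΣA·y / ΣA = 224.5 mm.
Transfer each piece to the horizontal centroidal axis using Ī + A·d² with d = y − 224.5:
  bottom flange: d = -212.5 mm → contributes +216 981 814 mm⁴
  web: d = -0.5007 mm → contributes +32 000 602 mm⁴
  top flange: d = 211.5 mm → contributes +214 943 793 mm⁴
  hole: d = -212.5 mm → contributes −1 276 835 mm⁴
Total I = 462 649 373 mm⁴.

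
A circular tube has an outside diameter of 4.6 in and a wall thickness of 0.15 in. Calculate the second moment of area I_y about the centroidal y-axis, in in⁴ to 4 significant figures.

Decompose the section into non-overlapping parts with the origin at the bottom-left of its bounding rectangle.
Outer circle: ⌀4.6, A = 16.619 in², x = 2.3 in, Ī = 21.9787 in⁴.
Bore (subtracted): ⌀4.3, A = 14.522 in², x = 2.3 in, Ī = 16.782 in⁴.
By symmetry the centroid is at mid-width, x̄ = 2.3 in.
All pieces are centred on the centroidal y-axis, so I = ΣĪ (holes subtracted) = 5.19666 in⁴.

I_y ≈ 5.197 in⁴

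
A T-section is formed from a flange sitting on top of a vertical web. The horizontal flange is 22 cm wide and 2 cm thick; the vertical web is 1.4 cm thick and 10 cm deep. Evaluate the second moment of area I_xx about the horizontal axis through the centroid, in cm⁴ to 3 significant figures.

I_xx ≈ 514 cm⁴

Split into non-overlapping primitives; take the origin at the lower-left of the bounding box.
Flange: 22 × 2, A = 44 cm², y = 11 cm, Ī = 14.667 cm⁴.
Web: 1.4 × 10, A = 14 cm², y = 5 cm, Ī = 116.67 cm⁴.
Centroid: ȳ = ΣA·y / ΣA = 9.5517 cm.
Transfer each piece to the horizontal axis through the centroid using Ī + A·d² with d = y − 9.5517:
  flange: d = 1.4483 cm → contributes +106.96 cm⁴
  web: d = -4.5517 cm → contributes +406.72 cm⁴
Total I = 513.68 cm⁴.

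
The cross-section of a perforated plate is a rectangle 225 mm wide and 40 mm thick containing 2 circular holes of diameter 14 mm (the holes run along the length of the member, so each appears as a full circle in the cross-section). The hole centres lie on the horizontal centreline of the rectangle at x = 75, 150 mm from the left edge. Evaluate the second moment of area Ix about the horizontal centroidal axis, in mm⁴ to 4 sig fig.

Ix ≈ 1.196 × 10⁶ mm⁴

Split into non-overlapping primitives; take the origin at the lower-left of the bounding box.
Plate: 225 × 40, A = 9 000 mm², y = 20 mm, Ī = 1 200 000 mm⁴.
Hole 1 (subtracted): ⌀14, A = 153.938 mm², y = 20 mm, Ī = 1885.74 mm⁴.
Hole 2 (subtracted): ⌀14, A = 153.938 mm², y = 20 mm, Ī = 1885.74 mm⁴.
By symmetry the centroid is at mid-height, ȳ = 20 mm.
All pieces are centred on the horizontal centroidal axis, so I = ΣĪ (holes subtracted) = 1 196 229 mm⁴.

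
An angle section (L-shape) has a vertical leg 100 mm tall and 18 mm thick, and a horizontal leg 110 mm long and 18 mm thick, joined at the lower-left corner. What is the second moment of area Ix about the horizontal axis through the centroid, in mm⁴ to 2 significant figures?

Treat the section as a set of non-overlapping primitives; coordinates are from the bounding-box lower-left.
Vertical leg: 18 × 100, A = 1 800 mm², y = 50 mm, Ī = 1 500 000 mm⁴.
Horizontal leg (remainder): 92 × 18, A = 1 656 mm², y = 9 mm, Ī = 44 712 mm⁴.
Centroid: ȳ = ΣA·y / ΣA = 30.35 mm.
Transfer each piece to the horizontal axis through the centroid using Ī + A·d² with d = y − 30.35:
  vertical leg: d = 19.65 mm → contributes +2 194 726 mm⁴
  horizontal leg (remainder): d = -21.35 mm → contributes +799 849 mm⁴
Total I = 2 994 575 mm⁴.

Ix ≈ 3.0 × 10⁶ mm⁴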